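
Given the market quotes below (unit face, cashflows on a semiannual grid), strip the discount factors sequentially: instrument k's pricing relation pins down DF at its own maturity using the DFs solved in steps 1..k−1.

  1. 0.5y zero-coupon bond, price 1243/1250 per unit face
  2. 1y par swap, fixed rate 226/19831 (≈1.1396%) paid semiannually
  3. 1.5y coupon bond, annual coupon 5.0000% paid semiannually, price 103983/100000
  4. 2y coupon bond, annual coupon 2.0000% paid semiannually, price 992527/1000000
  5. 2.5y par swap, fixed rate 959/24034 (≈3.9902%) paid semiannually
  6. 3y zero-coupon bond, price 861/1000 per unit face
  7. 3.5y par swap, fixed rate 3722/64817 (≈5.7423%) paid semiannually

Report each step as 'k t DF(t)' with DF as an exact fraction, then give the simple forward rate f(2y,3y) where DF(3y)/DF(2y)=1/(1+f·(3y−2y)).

step 1 [0.5y] zero: DF = P = 1243/1250 ≈ 0.994400
step 2 [1y] swap r/2=113/19831: DF=(1 − 113/19831·(0.994400))/(1+113/19831) = 9887/10000 ≈ 0.988700
step 3 [1.5y] bond c/2=1/40: DF=(103983/100000 − 1/40·(0.994400+0.988700))/(1+1/40) = 9661/10000 ≈ 0.966100
step 4 [2y] bond c/2=1/100: DF=(992527/1000000 − 1/100·(0.994400+0.988700+0.966100))/(1+1/100) = 1907/2000 ≈ 0.953500
step 5 [2.5y] swap r/2=959/48068: DF=(1 − 959/48068·(0.994400+0.988700+0.966100+0.953500))/(1+959/48068) = 9041/10000 ≈ 0.904100
step 6 [3y] zero: DF = P = 861/1000 ≈ 0.861000
step 7 [3.5y] swap r/2=1861/64817: DF=(1 − 1861/64817·(0.994400+0.988700+0.966100+0.953500+0.904100+0.861000))/(1+1861/64817) = 8139/10000 ≈ 0.813900

1 1/2 1243/1250
2 1 9887/10000
3 3/2 9661/10000
4 2 1907/2000
5 5/2 9041/10000
6 3 861/1000
7 7/2 8139/10000
f(2y,3y) = ((1907/2000)/(861/1000) − 1)/(1) = 185/1722 ≈ 10.7433%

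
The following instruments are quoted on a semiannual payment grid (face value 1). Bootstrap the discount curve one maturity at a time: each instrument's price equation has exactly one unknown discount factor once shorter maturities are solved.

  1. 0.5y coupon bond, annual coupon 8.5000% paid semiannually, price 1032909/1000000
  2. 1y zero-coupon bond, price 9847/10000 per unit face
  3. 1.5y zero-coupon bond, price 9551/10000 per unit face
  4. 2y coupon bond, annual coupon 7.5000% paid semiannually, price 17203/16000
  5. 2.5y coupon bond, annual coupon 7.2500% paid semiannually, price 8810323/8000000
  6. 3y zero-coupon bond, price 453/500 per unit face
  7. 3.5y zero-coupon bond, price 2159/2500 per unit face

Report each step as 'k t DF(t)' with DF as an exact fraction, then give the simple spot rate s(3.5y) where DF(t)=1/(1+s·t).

1 1/2 2477/2500
2 1 9847/10000
3 3/2 9551/10000
4 2 1163/1250
5 5/2 9277/10000
6 3 453/500
7 7/2 2159/2500
s(3.5y) = (1/(2159/2500) − 1)/(7/2) = 682/15113 ≈ 4.5127%

step 1 [0.5y] bond c/2=17/400: DF=(1032909/1000000 − 17/400·(0))/(1+17/400) = 2477/2500 ≈ 0.990800
step 2 [1y] zero: DF = P = 9847/10000 ≈ 0.984700
step 3 [1.5y] zero: DF = P = 9551/10000 ≈ 0.955100
step 4 [2y] bond c/2=3/80: DF=(17203/16000 − 3/80·(0.990800+0.984700+0.955100))/(1+3/80) = 1163/1250 ≈ 0.930400
step 5 [2.5y] bond c/2=29/800: DF=(8810323/8000000 − 29/800·(0.990800+0.984700+0.955100+0.930400))/(1+29/800) = 9277/10000 ≈ 0.927700
step 6 [3y] zero: DF = P = 453/500 ≈ 0.906000
step 7 [3.5y] zero: DF = P = 2159/2500 ≈ 0.863600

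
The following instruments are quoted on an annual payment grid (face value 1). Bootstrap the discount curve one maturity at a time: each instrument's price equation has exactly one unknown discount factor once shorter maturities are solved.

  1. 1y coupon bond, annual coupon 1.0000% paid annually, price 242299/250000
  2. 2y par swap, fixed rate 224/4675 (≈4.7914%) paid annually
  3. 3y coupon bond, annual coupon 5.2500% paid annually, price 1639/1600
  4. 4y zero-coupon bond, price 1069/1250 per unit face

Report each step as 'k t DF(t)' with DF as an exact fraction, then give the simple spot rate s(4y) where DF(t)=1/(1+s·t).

step 1 [1y] bond c/1=1/100: DF=(242299/250000 − 1/100·(0))/(1+1/100) = 2399/2500 ≈ 0.959600
step 2 [2y] swap r/1=224/4675: DF=(1 − 224/4675·(0.959600))/(1+224/4675) = 569/625 ≈ 0.910400
step 3 [3y] bond c/1=21/400: DF=(1639/1600 − 21/400·(0.959600+0.910400))/(1+21/400) = 22/25 ≈ 0.880000
step 4 [4y] zero: DF = P = 1069/1250 ≈ 0.855200

1 1 2399/2500
2 2 569/625
3 3 22/25
4 4 1069/1250
s(4y) = (1/(1069/1250) − 1)/(4) = 181/4276 ≈ 4.2329%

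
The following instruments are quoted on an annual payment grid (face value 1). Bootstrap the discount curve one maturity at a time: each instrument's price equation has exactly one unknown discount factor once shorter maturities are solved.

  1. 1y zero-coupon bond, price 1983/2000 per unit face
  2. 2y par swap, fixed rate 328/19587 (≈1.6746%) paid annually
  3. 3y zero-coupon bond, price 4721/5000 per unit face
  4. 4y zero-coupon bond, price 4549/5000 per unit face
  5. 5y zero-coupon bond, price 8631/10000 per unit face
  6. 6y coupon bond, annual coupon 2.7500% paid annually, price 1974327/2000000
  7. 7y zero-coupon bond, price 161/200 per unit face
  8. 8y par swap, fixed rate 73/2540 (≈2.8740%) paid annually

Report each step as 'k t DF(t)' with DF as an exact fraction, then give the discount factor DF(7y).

step 1 [1y] zero: DF = P = 1983/2000 ≈ 0.991500
step 2 [2y] swap r/1=328/19587: DF=(1 − 328/19587·(0.991500))/(1+328/19587) = 1209/1250 ≈ 0.967200
step 3 [3y] zero: DF = P = 4721/5000 ≈ 0.944200
step 4 [4y] zero: DF = P = 4549/5000 ≈ 0.909800
step 5 [5y] zero: DF = P = 8631/10000 ≈ 0.863100
step 6 [6y] bond c/1=11/400: DF=(1974327/2000000 − 11/400·(0.991500+0.967200+0.944200+0.909800+0.863100))/(1+11/400) = 2089/2500 ≈ 0.835600
step 7 [7y] zero: DF = P = 161/200 ≈ 0.805000
step 8 [8y] swap r/1=73/2540: DF=(1 − 73/2540·(0.991500+0.967200+0.944200+0.909800+0.863100+0.835600+0.805000))/(1+73/2540) = 1989/2500 ≈ 0.795600

1 1 1983/2000
2 2 1209/1250
3 3 4721/5000
4 4 4549/5000
5 5 8631/10000
6 6 2089/2500
7 7 161/200
8 8 1989/2500
DF(7y) = 161/200 ≈ 0.805000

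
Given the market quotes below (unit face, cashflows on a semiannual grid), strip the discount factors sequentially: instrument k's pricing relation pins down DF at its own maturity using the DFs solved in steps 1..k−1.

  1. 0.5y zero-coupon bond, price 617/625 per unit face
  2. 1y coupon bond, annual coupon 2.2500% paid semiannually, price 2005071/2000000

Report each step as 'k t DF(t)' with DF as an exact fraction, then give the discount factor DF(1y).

step 1 [0.5y] zero: DF = P = 617/625 ≈ 0.987200
step 2 [1y] bond c/2=9/800: DF=(2005071/2000000 − 9/800·(0.987200))/(1+9/800) = 2451/2500 ≈ 0.980400

1 1/2 617/625
2 1 2451/2500
DF(1y) = 2451/2500 ≈ 0.980400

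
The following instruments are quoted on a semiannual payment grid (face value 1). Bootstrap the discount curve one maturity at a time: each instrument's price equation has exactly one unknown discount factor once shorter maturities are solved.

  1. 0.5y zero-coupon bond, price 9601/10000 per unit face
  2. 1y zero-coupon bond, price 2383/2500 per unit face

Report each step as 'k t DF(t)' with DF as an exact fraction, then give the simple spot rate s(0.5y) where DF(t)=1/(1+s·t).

1 1/2 9601/10000
2 1 2383/2500
s(0.5y) = (1/(9601/10000) − 1)/(1/2) = 798/9601 ≈ 8.3116%

step 1 [0.5y] zero: DF = P = 9601/10000 ≈ 0.960100
step 2 [1y] zero: DF = P = 2383/2500 ≈ 0.953200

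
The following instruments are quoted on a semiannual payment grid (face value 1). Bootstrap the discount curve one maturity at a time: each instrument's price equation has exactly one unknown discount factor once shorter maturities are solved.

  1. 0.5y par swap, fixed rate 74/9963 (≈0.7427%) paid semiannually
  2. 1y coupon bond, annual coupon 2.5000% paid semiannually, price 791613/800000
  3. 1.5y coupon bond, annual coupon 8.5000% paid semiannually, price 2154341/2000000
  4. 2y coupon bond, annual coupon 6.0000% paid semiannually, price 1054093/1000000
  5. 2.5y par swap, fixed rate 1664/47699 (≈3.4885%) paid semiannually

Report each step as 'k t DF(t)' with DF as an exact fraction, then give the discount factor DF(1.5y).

1 1/2 9963/10000
2 1 193/200
3 3/2 9533/10000
4 2 1877/2000
5 5/2 573/625
DF(1.5y) = 9533/10000 ≈ 0.953300

step 1 [0.5y] swap r/2=37/9963: DF=(1 − 37/9963·(0))/(1+37/9963) = 9963/10000 ≈ 0.996300
step 2 [1y] bond c/2=1/80: DF=(791613/800000 − 1/80·(0.996300))/(1+1/80) = 193/200 ≈ 0.965000
step 3 [1.5y] bond c/2=17/400: DF=(2154341/2000000 − 17/400·(0.996300+0.965000))/(1+17/400) = 9533/10000 ≈ 0.953300
step 4 [2y] bond c/2=3/100: DF=(1054093/1000000 − 3/100·(0.996300+0.965000+0.953300))/(1+3/100) = 1877/2000 ≈ 0.938500
step 5 [2.5y] swap r/2=832/47699: DF=(1 − 832/47699·(0.996300+0.965000+0.953300+0.938500))/(1+832/47699) = 573/625 ≈ 0.916800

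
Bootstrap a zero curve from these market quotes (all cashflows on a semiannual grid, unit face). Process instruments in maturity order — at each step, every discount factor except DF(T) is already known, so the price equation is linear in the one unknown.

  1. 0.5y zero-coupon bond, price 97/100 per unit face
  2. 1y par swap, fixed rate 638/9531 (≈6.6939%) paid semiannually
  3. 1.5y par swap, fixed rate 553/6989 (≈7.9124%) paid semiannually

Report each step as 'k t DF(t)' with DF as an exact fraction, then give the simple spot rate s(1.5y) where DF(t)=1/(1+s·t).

step 1 [0.5y] zero: DF = P = 97/100 ≈ 0.970000
step 2 [1y] swap r/2=319/9531: DF=(1 − 319/9531·(0.970000))/(1+319/9531) = 4681/5000 ≈ 0.936200
step 3 [1.5y] swap r/2=553/13978: DF=(1 − 553/13978·(0.970000+0.936200))/(1+553/13978) = 4447/5000 ≈ 0.889400

1 1/2 97/100
2 1 4681/5000
3 3/2 4447/5000
s(1.5y) = (1/(4447/5000) − 1)/(3/2) = 1106/13341 ≈ 8.2902%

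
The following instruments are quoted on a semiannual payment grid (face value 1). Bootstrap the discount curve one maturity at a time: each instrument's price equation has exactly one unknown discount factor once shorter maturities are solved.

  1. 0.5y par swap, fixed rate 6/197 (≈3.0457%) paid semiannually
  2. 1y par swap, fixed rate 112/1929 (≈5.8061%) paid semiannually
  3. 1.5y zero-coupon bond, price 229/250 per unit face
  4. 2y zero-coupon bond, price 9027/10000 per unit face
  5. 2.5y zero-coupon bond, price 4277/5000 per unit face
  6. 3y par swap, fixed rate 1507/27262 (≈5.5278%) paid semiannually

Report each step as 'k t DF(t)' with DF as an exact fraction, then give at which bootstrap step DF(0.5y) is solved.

1 1/2 197/200
2 1 118/125
3 3/2 229/250
4 2 9027/10000
5 5/2 4277/5000
6 3 8493/10000
DF(0.5y) is solved at step 1

step 1 [0.5y] swap r/2=3/197: DF=(1 − 3/197·(0))/(1+3/197) = 197/200 ≈ 0.985000
step 2 [1y] swap r/2=56/1929: DF=(1 − 56/1929·(0.985000))/(1+56/1929) = 118/125 ≈ 0.944000
step 3 [1.5y] zero: DF = P = 229/250 ≈ 0.916000
step 4 [2y] zero: DF = P = 9027/10000 ≈ 0.902700
step 5 [2.5y] zero: DF = P = 4277/5000 ≈ 0.855400
step 6 [3y] swap r/2=1507/54524: DF=(1 − 1507/54524·(0.985000+0.944000+0.916000+0.902700+0.855400))/(1+1507/54524) = 8493/10000 ≈ 0.849300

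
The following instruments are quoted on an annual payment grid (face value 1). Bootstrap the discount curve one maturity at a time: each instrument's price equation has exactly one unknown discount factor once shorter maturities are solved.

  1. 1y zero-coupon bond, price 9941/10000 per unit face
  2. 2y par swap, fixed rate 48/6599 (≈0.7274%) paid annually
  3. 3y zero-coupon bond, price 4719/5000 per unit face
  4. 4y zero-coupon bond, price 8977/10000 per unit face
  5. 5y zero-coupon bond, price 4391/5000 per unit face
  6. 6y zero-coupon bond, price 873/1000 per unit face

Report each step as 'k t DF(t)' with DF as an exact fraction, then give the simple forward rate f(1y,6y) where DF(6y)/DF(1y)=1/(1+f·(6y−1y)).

1 1 9941/10000
2 2 616/625
3 3 4719/5000
4 4 8977/10000
5 5 4391/5000
6 6 873/1000
f(1y,6y) = ((9941/10000)/(873/1000) − 1)/(5) = 1211/43650 ≈ 2.7743%

step 1 [1y] zero: DF = P = 9941/10000 ≈ 0.994100
step 2 [2y] swap r/1=48/6599: DF=(1 − 48/6599·(0.994100))/(1+48/6599) = 616/625 ≈ 0.985600
step 3 [3y] zero: DF = P = 4719/5000 ≈ 0.943800
step 4 [4y] zero: DF = P = 8977/10000 ≈ 0.897700
step 5 [5y] zero: DF = P = 4391/5000 ≈ 0.878200
step 6 [6y] zero: DF = P = 873/1000 ≈ 0.873000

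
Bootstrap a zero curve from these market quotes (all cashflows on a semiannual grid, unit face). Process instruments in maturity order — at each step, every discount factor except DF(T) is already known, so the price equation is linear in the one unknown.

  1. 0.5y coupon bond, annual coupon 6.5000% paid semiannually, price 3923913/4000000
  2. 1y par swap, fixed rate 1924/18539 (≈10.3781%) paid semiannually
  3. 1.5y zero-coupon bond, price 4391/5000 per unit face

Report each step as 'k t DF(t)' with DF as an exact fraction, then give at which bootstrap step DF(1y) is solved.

1 1/2 9501/10000
2 1 4519/5000
3 3/2 4391/5000
DF(1y) is solved at step 2

step 1 [0.5y] bond c/2=13/400: DF=(3923913/4000000 − 13/400·(0))/(1+13/400) = 9501/10000 ≈ 0.950100
step 2 [1y] swap r/2=962/18539: DF=(1 − 962/18539·(0.950100))/(1+962/18539) = 4519/5000 ≈ 0.903800
step 3 [1.5y] zero: DF = P = 4391/5000 ≈ 0.878200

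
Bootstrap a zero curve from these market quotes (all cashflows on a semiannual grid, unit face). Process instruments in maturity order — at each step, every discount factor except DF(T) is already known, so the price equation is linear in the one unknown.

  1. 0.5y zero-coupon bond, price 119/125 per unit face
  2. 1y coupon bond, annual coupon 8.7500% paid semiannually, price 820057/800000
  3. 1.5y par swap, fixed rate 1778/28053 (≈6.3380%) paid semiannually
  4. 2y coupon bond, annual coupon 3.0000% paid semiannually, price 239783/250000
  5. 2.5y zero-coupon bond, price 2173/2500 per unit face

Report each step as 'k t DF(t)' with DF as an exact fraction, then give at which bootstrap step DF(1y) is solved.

step 1 [0.5y] zero: DF = P = 119/125 ≈ 0.952000
step 2 [1y] bond c/2=7/160: DF=(820057/800000 − 7/160·(0.952000))/(1+7/160) = 4711/5000 ≈ 0.942200
step 3 [1.5y] swap r/2=889/28053: DF=(1 − 889/28053·(0.952000+0.942200))/(1+889/28053) = 9111/10000 ≈ 0.911100
step 4 [2y] bond c/2=3/200: DF=(239783/250000 − 3/200·(0.952000+0.942200+0.911100))/(1+3/200) = 1807/2000 ≈ 0.903500
step 5 [2.5y] zero: DF = P = 2173/2500 ≈ 0.869200

1 1/2 119/125
2 1 4711/5000
3 3/2 9111/10000
4 2 1807/2000
5 5/2 2173/2500
DF(1y) is solved at step 2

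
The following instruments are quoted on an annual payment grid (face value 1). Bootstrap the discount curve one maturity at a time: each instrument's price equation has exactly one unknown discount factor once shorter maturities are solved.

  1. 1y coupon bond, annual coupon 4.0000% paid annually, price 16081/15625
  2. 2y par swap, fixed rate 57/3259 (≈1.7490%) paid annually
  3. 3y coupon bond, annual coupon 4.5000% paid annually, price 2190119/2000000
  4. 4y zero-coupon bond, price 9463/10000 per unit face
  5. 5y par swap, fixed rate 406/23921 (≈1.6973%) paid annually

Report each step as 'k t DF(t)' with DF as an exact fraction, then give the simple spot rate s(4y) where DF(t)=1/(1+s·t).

step 1 [1y] bond c/1=1/25: DF=(16081/15625 − 1/25·(0))/(1+1/25) = 1237/1250 ≈ 0.989600
step 2 [2y] swap r/1=57/3259: DF=(1 − 57/3259·(0.989600))/(1+57/3259) = 4829/5000 ≈ 0.965800
step 3 [3y] bond c/1=9/200: DF=(2190119/2000000 − 9/200·(0.989600+0.965800))/(1+9/200) = 9637/10000 ≈ 0.963700
step 4 [4y] zero: DF = P = 9463/10000 ≈ 0.946300
step 5 [5y] swap r/1=406/23921: DF=(1 − 406/23921·(0.989600+0.965800+0.963700+0.946300))/(1+406/23921) = 2297/2500 ≈ 0.918800

1 1 1237/1250
2 2 4829/5000
3 3 9637/10000
4 4 9463/10000
5 5 2297/2500
s(4y) = (1/(9463/10000) − 1)/(4) = 537/37852 ≈ 1.4187%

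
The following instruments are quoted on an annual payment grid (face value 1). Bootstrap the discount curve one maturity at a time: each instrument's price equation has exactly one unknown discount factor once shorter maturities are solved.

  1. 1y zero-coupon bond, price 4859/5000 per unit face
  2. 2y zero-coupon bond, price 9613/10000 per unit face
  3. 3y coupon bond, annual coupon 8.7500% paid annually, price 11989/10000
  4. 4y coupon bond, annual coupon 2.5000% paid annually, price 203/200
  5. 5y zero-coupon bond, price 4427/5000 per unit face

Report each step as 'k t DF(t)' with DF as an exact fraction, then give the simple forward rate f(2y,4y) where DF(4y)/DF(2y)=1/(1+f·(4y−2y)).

1 1 4859/5000
2 2 9613/10000
3 3 9469/10000
4 4 23/25
5 5 4427/5000
f(2y,4y) = ((9613/10000)/(23/25) − 1)/(2) = 413/18400 ≈ 2.2446%

step 1 [1y] zero: DF = P = 4859/5000 ≈ 0.971800
step 2 [2y] zero: DF = P = 9613/10000 ≈ 0.961300
step 3 [3y] bond c/1=7/80: DF=(11989/10000 − 7/80·(0.971800+0.961300))/(1+7/80) = 9469/10000 ≈ 0.946900
step 4 [4y] bond c/1=1/40: DF=(203/200 − 1/40·(0.971800+0.961300+0.946900))/(1+1/40) = 23/25 ≈ 0.920000
step 5 [5y] zero: DF = P = 4427/5000 ≈ 0.885400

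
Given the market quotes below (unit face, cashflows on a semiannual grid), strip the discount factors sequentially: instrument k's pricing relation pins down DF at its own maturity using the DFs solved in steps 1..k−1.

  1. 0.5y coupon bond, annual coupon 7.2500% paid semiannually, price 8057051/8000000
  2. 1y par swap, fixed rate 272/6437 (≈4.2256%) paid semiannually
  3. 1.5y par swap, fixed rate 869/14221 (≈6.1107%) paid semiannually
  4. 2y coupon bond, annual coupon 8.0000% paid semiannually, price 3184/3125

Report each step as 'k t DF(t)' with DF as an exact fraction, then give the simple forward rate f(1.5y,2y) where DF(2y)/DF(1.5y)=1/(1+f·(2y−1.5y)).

1 1/2 9719/10000
2 1 1199/1250
3 3/2 9131/10000
4 2 8703/10000
f(1.5y,2y) = ((9131/10000)/(8703/10000) − 1)/(1/2) = 856/8703 ≈ 9.8357%

step 1 [0.5y] bond c/2=29/800: DF=(8057051/8000000 − 29/800·(0))/(1+29/800) = 9719/10000 ≈ 0.971900
step 2 [1y] swap r/2=136/6437: DF=(1 − 136/6437·(0.971900))/(1+136/6437) = 1199/1250 ≈ 0.959200
step 3 [1.5y] swap r/2=869/28442: DF=(1 − 869/28442·(0.971900+0.959200))/(1+869/28442) = 9131/10000 ≈ 0.913100
step 4 [2y] bond c/2=1/25: DF=(3184/3125 − 1/25·(0.971900+0.959200+0.913100))/(1+1/25) = 8703/10000 ≈ 0.870300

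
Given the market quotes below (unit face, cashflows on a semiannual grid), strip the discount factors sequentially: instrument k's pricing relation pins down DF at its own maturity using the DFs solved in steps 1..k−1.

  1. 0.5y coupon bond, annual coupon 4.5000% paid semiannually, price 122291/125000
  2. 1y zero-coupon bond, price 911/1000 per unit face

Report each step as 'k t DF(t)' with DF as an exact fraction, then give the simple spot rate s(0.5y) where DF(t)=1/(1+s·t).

step 1 [0.5y] bond c/2=9/400: DF=(122291/125000 − 9/400·(0))/(1+9/400) = 598/625 ≈ 0.956800
step 2 [1y] zero: DF = P = 911/1000 ≈ 0.911000

1 1/2 598/625
2 1 911/1000
s(0.5y) = (1/(598/625) − 1)/(1/2) = 27/299 ≈ 9.0301%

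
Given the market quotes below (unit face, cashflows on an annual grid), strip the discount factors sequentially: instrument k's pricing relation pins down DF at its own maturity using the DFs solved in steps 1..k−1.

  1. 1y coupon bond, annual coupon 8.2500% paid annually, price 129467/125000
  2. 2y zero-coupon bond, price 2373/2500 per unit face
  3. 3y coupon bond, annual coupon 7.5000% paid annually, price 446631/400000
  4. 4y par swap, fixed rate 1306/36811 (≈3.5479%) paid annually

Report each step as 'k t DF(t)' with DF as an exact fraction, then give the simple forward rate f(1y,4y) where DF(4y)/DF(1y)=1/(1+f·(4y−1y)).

1 1 598/625
2 2 2373/2500
3 3 9057/10000
4 4 4347/5000
f(1y,4y) = ((598/625)/(4347/5000) − 1)/(3) = 19/567 ≈ 3.3510%

step 1 [1y] bond c/1=33/400: DF=(129467/125000 − 33/400·(0))/(1+33/400) = 598/625 ≈ 0.956800
step 2 [2y] zero: DF = P = 2373/2500 ≈ 0.949200
step 3 [3y] bond c/1=3/40: DF=(446631/400000 − 3/40·(0.956800+0.949200))/(1+3/40) = 9057/10000 ≈ 0.905700
step 4 [4y] swap r/1=1306/36811: DF=(1 − 1306/36811·(0.956800+0.949200+0.905700))/(1+1306/36811) = 4347/5000 ≈ 0.869400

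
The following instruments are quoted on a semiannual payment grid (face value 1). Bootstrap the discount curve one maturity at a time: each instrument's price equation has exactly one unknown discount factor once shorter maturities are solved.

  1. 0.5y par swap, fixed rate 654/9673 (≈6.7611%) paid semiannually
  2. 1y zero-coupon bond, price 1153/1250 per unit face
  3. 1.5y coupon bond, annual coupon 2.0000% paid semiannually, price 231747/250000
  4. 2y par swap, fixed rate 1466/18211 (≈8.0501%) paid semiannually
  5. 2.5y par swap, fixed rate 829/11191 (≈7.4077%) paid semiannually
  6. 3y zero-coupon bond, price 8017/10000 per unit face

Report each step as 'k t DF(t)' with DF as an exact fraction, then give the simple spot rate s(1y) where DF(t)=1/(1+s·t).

step 1 [0.5y] swap r/2=327/9673: DF=(1 − 327/9673·(0))/(1+327/9673) = 9673/10000 ≈ 0.967300
step 2 [1y] zero: DF = P = 1153/1250 ≈ 0.922400
step 3 [1.5y] bond c/2=1/100: DF=(231747/250000 − 1/100·(0.967300+0.922400))/(1+1/100) = 8991/10000 ≈ 0.899100
step 4 [2y] swap r/2=733/18211: DF=(1 − 733/18211·(0.967300+0.922400+0.899100))/(1+733/18211) = 4267/5000 ≈ 0.853400
step 5 [2.5y] swap r/2=829/22382: DF=(1 − 829/22382·(0.967300+0.922400+0.899100+0.853400))/(1+829/22382) = 4171/5000 ≈ 0.834200
step 6 [3y] zero: DF = P = 8017/10000 ≈ 0.801700

1 1/2 9673/10000
2 1 1153/1250
3 3/2 8991/10000
4 2 4267/5000
5 5/2 4171/5000
6 3 8017/10000
s(1y) = (1/(1153/1250) − 1)/(1) = 97/1153 ≈ 8.4128%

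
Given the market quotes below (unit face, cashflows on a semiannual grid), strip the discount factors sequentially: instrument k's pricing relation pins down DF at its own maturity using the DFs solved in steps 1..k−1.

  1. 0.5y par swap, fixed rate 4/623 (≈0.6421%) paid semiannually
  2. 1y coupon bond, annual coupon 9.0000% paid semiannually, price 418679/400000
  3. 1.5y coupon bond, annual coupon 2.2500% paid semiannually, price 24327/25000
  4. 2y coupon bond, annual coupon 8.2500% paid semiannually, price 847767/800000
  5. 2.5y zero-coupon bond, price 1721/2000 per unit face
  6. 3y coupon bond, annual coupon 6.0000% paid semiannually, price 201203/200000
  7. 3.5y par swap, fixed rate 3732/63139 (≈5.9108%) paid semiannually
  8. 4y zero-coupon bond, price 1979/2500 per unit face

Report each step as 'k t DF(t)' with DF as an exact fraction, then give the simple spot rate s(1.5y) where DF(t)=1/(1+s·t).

step 1 [0.5y] swap r/2=2/623: DF=(1 − 2/623·(0))/(1+2/623) = 623/625 ≈ 0.996800
step 2 [1y] bond c/2=9/200: DF=(418679/400000 − 9/200·(0.996800))/(1+9/200) = 9587/10000 ≈ 0.958700
step 3 [1.5y] bond c/2=9/800: DF=(24327/25000 − 9/800·(0.996800+0.958700))/(1+9/800) = 1881/2000 ≈ 0.940500
step 4 [2y] bond c/2=33/800: DF=(847767/800000 − 33/800·(0.996800+0.958700+0.940500))/(1+33/800) = 903/1000 ≈ 0.903000
step 5 [2.5y] zero: DF = P = 1721/2000 ≈ 0.860500
step 6 [3y] bond c/2=3/100: DF=(201203/200000 − 3/100·(0.996800+0.958700+0.940500+0.903000+0.860500))/(1+3/100) = 841/1000 ≈ 0.841000
step 7 [3.5y] swap r/2=1866/63139: DF=(1 − 1866/63139·(0.996800+0.958700+0.940500+0.903000+0.860500+0.841000))/(1+1866/63139) = 4067/5000 ≈ 0.813400
step 8 [4y] zero: DF = P = 1979/2500 ≈ 0.791600

1 1/2 623/625
2 1 9587/10000
3 3/2 1881/2000
4 2 903/1000
5 5/2 1721/2000
6 3 841/1000
7 7/2 4067/5000
8 4 1979/2500
s(1.5y) = (1/(1881/2000) − 1)/(3/2) = 238/5643 ≈ 4.2176%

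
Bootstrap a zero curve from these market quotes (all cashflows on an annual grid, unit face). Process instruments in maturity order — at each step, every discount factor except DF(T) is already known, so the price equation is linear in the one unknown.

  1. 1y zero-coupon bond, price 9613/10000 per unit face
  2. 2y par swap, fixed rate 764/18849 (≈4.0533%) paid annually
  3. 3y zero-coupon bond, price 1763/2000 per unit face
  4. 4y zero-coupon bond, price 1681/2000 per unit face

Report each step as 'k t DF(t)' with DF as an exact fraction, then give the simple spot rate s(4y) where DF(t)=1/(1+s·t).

1 1 9613/10000
2 2 2309/2500
3 3 1763/2000
4 4 1681/2000
s(4y) = (1/(1681/2000) − 1)/(4) = 319/6724 ≈ 4.7442%

step 1 [1y] zero: DF = P = 9613/10000 ≈ 0.961300
step 2 [2y] swap r/1=764/18849: DF=(1 − 764/18849·(0.961300))/(1+764/18849) = 2309/2500 ≈ 0.923600
step 3 [3y] zero: DF = P = 1763/2000 ≈ 0.881500
step 4 [4y] zero: DF = P = 1681/2000 ≈ 0.840500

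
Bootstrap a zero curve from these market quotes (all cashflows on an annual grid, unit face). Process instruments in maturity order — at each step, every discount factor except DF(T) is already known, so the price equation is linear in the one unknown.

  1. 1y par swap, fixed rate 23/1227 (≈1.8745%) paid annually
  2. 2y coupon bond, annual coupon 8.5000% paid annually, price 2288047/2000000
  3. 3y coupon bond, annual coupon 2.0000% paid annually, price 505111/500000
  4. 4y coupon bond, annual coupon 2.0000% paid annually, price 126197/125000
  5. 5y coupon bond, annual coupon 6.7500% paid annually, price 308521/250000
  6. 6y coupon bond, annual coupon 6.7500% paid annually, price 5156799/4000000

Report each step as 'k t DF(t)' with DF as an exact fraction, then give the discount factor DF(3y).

1 1 1227/1250
2 2 391/400
3 3 119/125
4 4 9327/10000
5 5 913/1000
6 6 9069/10000
DF(3y) = 119/125 ≈ 0.952000

step 1 [1y] swap r/1=23/1227: DF=(1 − 23/1227·(0))/(1+23/1227) = 1227/1250 ≈ 0.981600
step 2 [2y] bond c/1=17/200: DF=(2288047/2000000 − 17/200·(0.981600))/(1+17/200) = 391/400 ≈ 0.977500
step 3 [3y] bond c/1=1/50: DF=(505111/500000 − 1/50·(0.981600+0.977500))/(1+1/50) = 119/125 ≈ 0.952000
step 4 [4y] bond c/1=1/50: DF=(126197/125000 − 1/50·(0.981600+0.977500+0.952000))/(1+1/50) = 9327/10000 ≈ 0.932700
step 5 [5y] bond c/1=27/400: DF=(308521/250000 − 27/400·(0.981600+0.977500+0.952000+0.932700))/(1+27/400) = 913/1000 ≈ 0.913000
step 6 [6y] bond c/1=27/400: DF=(5156799/4000000 − 27/400·(0.981600+0.977500+0.952000+0.932700+0.913000))/(1+27/400) = 9069/10000 ≈ 0.906900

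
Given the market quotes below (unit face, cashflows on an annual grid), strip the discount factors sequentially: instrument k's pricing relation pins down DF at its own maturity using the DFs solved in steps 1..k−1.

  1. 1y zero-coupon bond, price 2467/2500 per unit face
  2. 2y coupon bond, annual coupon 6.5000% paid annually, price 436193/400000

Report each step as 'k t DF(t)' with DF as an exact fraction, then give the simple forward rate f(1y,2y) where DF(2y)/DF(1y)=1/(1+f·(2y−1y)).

1 1 2467/2500
2 2 9637/10000
f(1y,2y) = ((2467/2500)/(9637/10000) − 1)/(1) = 231/9637 ≈ 2.3970%

step 1 [1y] zero: DF = P = 2467/2500 ≈ 0.986800
step 2 [2y] bond c/1=13/200: DF=(436193/400000 − 13/200·(0.986800))/(1+13/200) = 9637/10000 ≈ 0.963700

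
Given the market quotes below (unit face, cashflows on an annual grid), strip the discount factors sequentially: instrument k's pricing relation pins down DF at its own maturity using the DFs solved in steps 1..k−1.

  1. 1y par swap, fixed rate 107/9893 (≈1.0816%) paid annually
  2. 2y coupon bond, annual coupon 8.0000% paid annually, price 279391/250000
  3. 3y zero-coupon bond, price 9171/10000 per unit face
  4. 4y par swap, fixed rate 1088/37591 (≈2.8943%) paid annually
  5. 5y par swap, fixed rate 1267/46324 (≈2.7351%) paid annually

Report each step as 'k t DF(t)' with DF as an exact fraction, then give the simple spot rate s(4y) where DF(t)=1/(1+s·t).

1 1 9893/10000
2 2 1923/2000
3 3 9171/10000
4 4 557/625
5 5 8733/10000
s(4y) = (1/(557/625) − 1)/(4) = 17/557 ≈ 3.0521%

step 1 [1y] swap r/1=107/9893: DF=(1 − 107/9893·(0))/(1+107/9893) = 9893/10000 ≈ 0.989300
step 2 [2y] bond c/1=2/25: DF=(279391/250000 − 2/25·(0.989300))/(1+2/25) = 1923/2000 ≈ 0.961500
step 3 [3y] zero: DF = P = 9171/10000 ≈ 0.917100
step 4 [4y] swap r/1=1088/37591: DF=(1 − 1088/37591·(0.989300+0.961500+0.917100))/(1+1088/37591) = 557/625 ≈ 0.891200
step 5 [5y] swap r/1=1267/46324: DF=(1 − 1267/46324·(0.989300+0.961500+0.917100+0.891200))/(1+1267/46324) = 8733/10000 ≈ 0.873300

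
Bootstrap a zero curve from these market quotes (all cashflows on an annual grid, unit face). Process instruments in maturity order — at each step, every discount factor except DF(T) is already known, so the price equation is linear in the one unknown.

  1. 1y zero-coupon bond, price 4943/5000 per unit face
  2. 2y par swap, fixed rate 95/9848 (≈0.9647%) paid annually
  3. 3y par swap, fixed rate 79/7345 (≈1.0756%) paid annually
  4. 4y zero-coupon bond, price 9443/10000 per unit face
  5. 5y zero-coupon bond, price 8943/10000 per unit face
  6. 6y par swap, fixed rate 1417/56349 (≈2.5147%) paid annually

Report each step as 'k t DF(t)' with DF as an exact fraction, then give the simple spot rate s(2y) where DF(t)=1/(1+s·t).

1 1 4943/5000
2 2 981/1000
3 3 2421/2500
4 4 9443/10000
5 5 8943/10000
6 6 8583/10000
s(2y) = (1/(981/1000) − 1)/(2) = 19/1962 ≈ 0.9684%

step 1 [1y] zero: DF = P = 4943/5000 ≈ 0.988600
step 2 [2y] swap r/1=95/9848: DF=(1 − 95/9848·(0.988600))/(1+95/9848) = 981/1000 ≈ 0.981000
step 3 [3y] swap r/1=79/7345: DF=(1 − 79/7345·(0.988600+0.981000))/(1+79/7345) = 2421/2500 ≈ 0.968400
step 4 [4y] zero: DF = P = 9443/10000 ≈ 0.944300
step 5 [5y] zero: DF = P = 8943/10000 ≈ 0.894300
step 6 [6y] swap r/1=1417/56349: DF=(1 − 1417/56349·(0.988600+0.981000+0.968400+0.944300+0.894300))/(1+1417/56349) = 8583/10000 ≈ 0.858300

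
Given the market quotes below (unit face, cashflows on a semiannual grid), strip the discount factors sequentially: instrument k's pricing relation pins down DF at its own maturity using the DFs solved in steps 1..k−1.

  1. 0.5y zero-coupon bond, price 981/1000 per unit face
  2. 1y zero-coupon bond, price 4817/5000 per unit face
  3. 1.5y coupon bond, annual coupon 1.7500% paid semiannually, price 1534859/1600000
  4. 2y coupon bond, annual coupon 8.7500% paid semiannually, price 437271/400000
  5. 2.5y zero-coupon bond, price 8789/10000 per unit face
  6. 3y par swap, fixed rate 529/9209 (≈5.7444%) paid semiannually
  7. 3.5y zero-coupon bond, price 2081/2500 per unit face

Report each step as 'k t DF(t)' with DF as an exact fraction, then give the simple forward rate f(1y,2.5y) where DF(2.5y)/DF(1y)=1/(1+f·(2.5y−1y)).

1 1/2 981/1000
2 1 4817/5000
3 3/2 9341/10000
4 2 9267/10000
5 5/2 8789/10000
6 3 8413/10000
7 7/2 2081/2500
f(1y,2.5y) = ((4817/5000)/(8789/10000) − 1)/(3/2) = 1690/26367 ≈ 6.4095%

step 1 [0.5y] zero: DF = P = 981/1000 ≈ 0.981000
step 2 [1y] zero: DF = P = 4817/5000 ≈ 0.963400
step 3 [1.5y] bond c/2=7/800: DF=(1534859/1600000 − 7/800·(0.981000+0.963400))/(1+7/800) = 9341/10000 ≈ 0.934100
step 4 [2y] bond c/2=7/160: DF=(437271/400000 − 7/160·(0.981000+0.963400+0.934100))/(1+7/160) = 9267/10000 ≈ 0.926700
step 5 [2.5y] zero: DF = P = 8789/10000 ≈ 0.878900
step 6 [3y] swap r/2=529/18418: DF=(1 − 529/18418·(0.981000+0.963400+0.934100+0.926700+0.878900))/(1+529/18418) = 8413/10000 ≈ 0.841300
step 7 [3.5y] zero: DF = P = 2081/2500 ≈ 0.832400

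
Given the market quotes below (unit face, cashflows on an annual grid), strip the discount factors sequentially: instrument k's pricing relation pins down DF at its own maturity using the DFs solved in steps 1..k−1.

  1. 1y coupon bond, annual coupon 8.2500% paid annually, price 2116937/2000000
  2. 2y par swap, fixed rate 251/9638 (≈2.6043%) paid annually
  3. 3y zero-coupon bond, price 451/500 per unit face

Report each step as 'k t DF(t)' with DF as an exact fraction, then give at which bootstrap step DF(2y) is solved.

1 1 4889/5000
2 2 4749/5000
3 3 451/500
DF(2y) is solved at step 2

step 1 [1y] bond c/1=33/400: DF=(2116937/2000000 − 33/400·(0))/(1+33/400) = 4889/5000 ≈ 0.977800
step 2 [2y] swap r/1=251/9638: DF=(1 − 251/9638·(0.977800))/(1+251/9638) = 4749/5000 ≈ 0.949800
step 3 [3y] zero: DF = P = 451/500 ≈ 0.902000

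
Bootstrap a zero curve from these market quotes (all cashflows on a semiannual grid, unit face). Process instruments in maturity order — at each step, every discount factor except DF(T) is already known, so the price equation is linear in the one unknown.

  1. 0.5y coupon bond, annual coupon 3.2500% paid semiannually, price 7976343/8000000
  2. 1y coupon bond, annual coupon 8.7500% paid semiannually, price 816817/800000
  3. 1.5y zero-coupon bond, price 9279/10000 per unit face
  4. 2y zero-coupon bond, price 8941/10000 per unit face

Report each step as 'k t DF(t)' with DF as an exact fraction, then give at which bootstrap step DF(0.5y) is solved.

1 1/2 9811/10000
2 1 9371/10000
3 3/2 9279/10000
4 2 8941/10000
DF(0.5y) is solved at step 1

step 1 [0.5y] bond c/2=13/800: DF=(7976343/8000000 − 13/800·(0))/(1+13/800) = 9811/10000 ≈ 0.981100
step 2 [1y] bond c/2=7/160: DF=(816817/800000 − 7/160·(0.981100))/(1+7/160) = 9371/10000 ≈ 0.937100
step 3 [1.5y] zero: DF = P = 9279/10000 ≈ 0.927900
step 4 [2y] zero: DF = P = 8941/10000 ≈ 0.894100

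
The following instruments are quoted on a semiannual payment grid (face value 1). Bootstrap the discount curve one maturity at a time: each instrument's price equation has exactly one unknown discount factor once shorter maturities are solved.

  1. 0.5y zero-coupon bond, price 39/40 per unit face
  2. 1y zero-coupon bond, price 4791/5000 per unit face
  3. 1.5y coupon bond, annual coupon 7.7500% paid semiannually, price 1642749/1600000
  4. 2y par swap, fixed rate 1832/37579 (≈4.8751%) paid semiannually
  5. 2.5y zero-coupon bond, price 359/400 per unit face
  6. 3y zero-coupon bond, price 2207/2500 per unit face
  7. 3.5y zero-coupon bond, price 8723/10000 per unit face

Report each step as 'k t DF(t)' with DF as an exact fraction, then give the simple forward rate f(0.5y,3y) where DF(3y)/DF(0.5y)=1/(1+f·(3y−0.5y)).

step 1 [0.5y] zero: DF = P = 39/40 ≈ 0.975000
step 2 [1y] zero: DF = P = 4791/5000 ≈ 0.958200
step 3 [1.5y] bond c/2=31/800: DF=(1642749/1600000 − 31/800·(0.975000+0.958200))/(1+31/800) = 9163/10000 ≈ 0.916300
step 4 [2y] swap r/2=916/37579: DF=(1 − 916/37579·(0.975000+0.958200+0.916300))/(1+916/37579) = 2271/2500 ≈ 0.908400
step 5 [2.5y] zero: DF = P = 359/400 ≈ 0.897500
step 6 [3y] zero: DF = P = 2207/2500 ≈ 0.882800
step 7 [3.5y] zero: DF = P = 8723/10000 ≈ 0.872300

1 1/2 39/40
2 1 4791/5000
3 3/2 9163/10000
4 2 2271/2500
5 5/2 359/400
6 3 2207/2500
7 7/2 8723/10000
f(0.5y,3y) = ((39/40)/(2207/2500) − 1)/(5/2) = 461/11035 ≈ 4.1776%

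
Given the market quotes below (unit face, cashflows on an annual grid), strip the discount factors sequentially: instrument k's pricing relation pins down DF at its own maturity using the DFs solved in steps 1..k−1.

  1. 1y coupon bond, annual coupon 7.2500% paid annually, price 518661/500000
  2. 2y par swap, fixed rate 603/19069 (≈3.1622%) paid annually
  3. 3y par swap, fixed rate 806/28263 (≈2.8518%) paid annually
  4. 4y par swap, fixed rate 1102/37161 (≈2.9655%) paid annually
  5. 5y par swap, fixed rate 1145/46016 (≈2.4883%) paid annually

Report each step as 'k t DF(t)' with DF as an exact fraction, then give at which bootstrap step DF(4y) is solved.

1 1 1209/1250
2 2 9397/10000
3 3 4597/5000
4 4 4449/5000
5 5 1771/2000
DF(4y) is solved at step 4

step 1 [1y] bond c/1=29/400: DF=(518661/500000 − 29/400·(0))/(1+29/400) = 1209/1250 ≈ 0.967200
step 2 [2y] swap r/1=603/19069: DF=(1 − 603/19069·(0.967200))/(1+603/19069) = 9397/10000 ≈ 0.939700
step 3 [3y] swap r/1=806/28263: DF=(1 − 806/28263·(0.967200+0.939700))/(1+806/28263) = 4597/5000 ≈ 0.919400
step 4 [4y] swap r/1=1102/37161: DF=(1 − 1102/37161·(0.967200+0.939700+0.919400))/(1+1102/37161) = 4449/5000 ≈ 0.889800
step 5 [5y] swap r/1=1145/46016: DF=(1 − 1145/46016·(0.967200+0.939700+0.919400+0.889800))/(1+1145/46016) = 1771/2000 ≈ 0.885500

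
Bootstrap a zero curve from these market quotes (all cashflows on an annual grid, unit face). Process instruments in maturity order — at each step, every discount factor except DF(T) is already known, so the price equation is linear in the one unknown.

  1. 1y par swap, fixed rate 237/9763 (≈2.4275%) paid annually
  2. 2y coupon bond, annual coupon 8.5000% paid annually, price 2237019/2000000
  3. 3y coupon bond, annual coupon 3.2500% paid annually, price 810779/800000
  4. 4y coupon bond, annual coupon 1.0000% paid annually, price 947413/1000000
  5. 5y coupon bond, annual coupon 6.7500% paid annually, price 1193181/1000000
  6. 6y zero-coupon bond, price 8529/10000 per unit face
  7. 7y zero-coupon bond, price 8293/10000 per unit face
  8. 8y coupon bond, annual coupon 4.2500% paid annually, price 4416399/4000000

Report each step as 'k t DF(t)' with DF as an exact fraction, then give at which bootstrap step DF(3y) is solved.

1 1 9763/10000
2 2 1193/1250
3 3 1151/1250
4 4 4549/5000
5 5 8799/10000
6 6 8529/10000
7 7 8293/10000
8 8 8013/10000
DF(3y) is solved at step 3

step 1 [1y] swap r/1=237/9763: DF=(1 − 237/9763·(0))/(1+237/9763) = 9763/10000 ≈ 0.976300
step 2 [2y] bond c/1=17/200: DF=(2237019/2000000 − 17/200·(0.976300))/(1+17/200) = 1193/1250 ≈ 0.954400
step 3 [3y] bond c/1=13/400: DF=(810779/800000 − 13/400·(0.976300+0.954400))/(1+13/400) = 1151/1250 ≈ 0.920800
step 4 [4y] bond c/1=1/100: DF=(947413/1000000 − 1/100·(0.976300+0.954400+0.920800))/(1+1/100) = 4549/5000 ≈ 0.909800
step 5 [5y] bond c/1=27/400: DF=(1193181/1000000 − 27/400·(0.976300+0.954400+0.920800+0.909800))/(1+27/400) = 8799/10000 ≈ 0.879900
step 6 [6y] zero: DF = P = 8529/10000 ≈ 0.852900
step 7 [7y] zero: DF = P = 8293/10000 ≈ 0.829300
step 8 [8y] bond c/1=17/400: DF=(4416399/4000000 − 17/400·(0.976300+0.954400+0.920800+0.909800+0.879900+0.852900+0.829300))/(1+17/400) = 8013/10000 ≈ 0.801300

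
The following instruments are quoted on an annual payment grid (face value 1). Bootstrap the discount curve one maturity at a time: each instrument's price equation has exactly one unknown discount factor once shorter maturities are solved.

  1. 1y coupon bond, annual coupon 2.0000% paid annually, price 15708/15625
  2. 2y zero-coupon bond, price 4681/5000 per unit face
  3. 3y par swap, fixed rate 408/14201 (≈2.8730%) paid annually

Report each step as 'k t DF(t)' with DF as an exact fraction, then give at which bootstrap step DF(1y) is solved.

1 1 616/625
2 2 4681/5000
3 3 574/625
DF(1y) is solved at step 1

step 1 [1y] bond c/1=1/50: DF=(15708/15625 − 1/50·(0))/(1+1/50) = 616/625 ≈ 0.985600
step 2 [2y] zero: DF = P = 4681/5000 ≈ 0.936200
step 3 [3y] swap r/1=408/14201: DF=(1 − 408/14201·(0.985600+0.936200))/(1+408/14201) = 574/625 ≈ 0.918400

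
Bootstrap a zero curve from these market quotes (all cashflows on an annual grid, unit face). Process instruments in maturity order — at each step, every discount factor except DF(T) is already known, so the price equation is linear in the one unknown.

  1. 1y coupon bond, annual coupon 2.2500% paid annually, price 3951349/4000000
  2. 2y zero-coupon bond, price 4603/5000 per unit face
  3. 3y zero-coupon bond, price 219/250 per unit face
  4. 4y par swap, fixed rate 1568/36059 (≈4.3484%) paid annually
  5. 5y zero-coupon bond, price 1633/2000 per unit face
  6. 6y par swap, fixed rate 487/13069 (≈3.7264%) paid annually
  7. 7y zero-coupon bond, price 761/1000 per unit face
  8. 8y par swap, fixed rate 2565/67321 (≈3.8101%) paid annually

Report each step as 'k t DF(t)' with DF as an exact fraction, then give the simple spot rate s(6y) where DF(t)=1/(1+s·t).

step 1 [1y] bond c/1=9/400: DF=(3951349/4000000 − 9/400·(0))/(1+9/400) = 9661/10000 ≈ 0.966100
step 2 [2y] zero: DF = P = 4603/5000 ≈ 0.920600
step 3 [3y] zero: DF = P = 219/250 ≈ 0.876000
step 4 [4y] swap r/1=1568/36059: DF=(1 − 1568/36059·(0.966100+0.920600+0.876000))/(1+1568/36059) = 527/625 ≈ 0.843200
step 5 [5y] zero: DF = P = 1633/2000 ≈ 0.816500
step 6 [6y] swap r/1=487/13069: DF=(1 − 487/13069·(0.966100+0.920600+0.876000+0.843200+0.816500))/(1+487/13069) = 2013/2500 ≈ 0.805200
step 7 [7y] zero: DF = P = 761/1000 ≈ 0.761000
step 8 [8y] swap r/1=2565/67321: DF=(1 − 2565/67321·(0.966100+0.920600+0.876000+0.843200+0.816500+0.805200+0.761000))/(1+2565/67321) = 1487/2000 ≈ 0.743500

1 1 9661/10000
2 2 4603/5000
3 3 219/250
4 4 527/625
5 5 1633/2000
6 6 2013/2500
7 7 761/1000
8 8 1487/2000
s(6y) = (1/(2013/2500) − 1)/(6) = 487/12078 ≈ 4.0321%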